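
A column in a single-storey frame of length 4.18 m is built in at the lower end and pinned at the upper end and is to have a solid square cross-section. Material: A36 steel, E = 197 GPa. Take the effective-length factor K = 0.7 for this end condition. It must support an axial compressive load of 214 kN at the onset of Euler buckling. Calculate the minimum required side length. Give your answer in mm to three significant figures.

a ≈ 58.0 mm

L_e = K·L = 0.7 × 4.18 = 2.926 m
Required I = P_cr·L_e²/(π²E) = 2.140×10^5 × 2.926² / (π² × 1.97×10^11) = 9.423×10^-7 m⁴
I_req = 9.423×10^5 mm⁴
Solid square: I = a⁴/12  ⇒  a = (12I)^(1/4) = (12×9.423×10^5)^(1/4) = 58.0 mm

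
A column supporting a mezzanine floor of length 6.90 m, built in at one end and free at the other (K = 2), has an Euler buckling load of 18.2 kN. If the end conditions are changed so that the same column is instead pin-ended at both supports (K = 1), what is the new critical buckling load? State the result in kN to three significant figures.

P_cr ≈ 72.8 kN

P_cr ∝ 1/K², so P_cr,new = P_cr,old × (K_old/K_new)² = 18.2 × (2/1)²
= 18.2 × 4.000 = 72.8 kN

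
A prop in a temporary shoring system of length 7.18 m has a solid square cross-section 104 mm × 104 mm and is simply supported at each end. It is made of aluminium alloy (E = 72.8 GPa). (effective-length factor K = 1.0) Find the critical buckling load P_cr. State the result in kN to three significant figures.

I = a⁴/12 = 104⁴/12 = 9.749×10^6 mm⁴
I = 9.749×10^6 mm⁴ = 9.749×10^-6 m⁴
Effective length L_e = K·L = 1 × 7.18 = 7.180 m
P_cr = π²EI / L_e² = π² × 72.8×10⁹ × 9.749×10^-6 / 7.180² = 1.359×10^5 N

P_cr ≈ 136 kN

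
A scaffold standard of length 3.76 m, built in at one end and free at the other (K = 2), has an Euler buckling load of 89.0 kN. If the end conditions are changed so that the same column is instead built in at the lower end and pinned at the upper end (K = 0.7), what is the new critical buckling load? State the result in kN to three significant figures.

P_cr ∝ 1/K², so P_cr,new = P_cr,old × (K_old/K_new)² = 89.0 × (2/0.7)²
= 89.0 × 8.163 = 727 kN

P_cr ≈ 727 kN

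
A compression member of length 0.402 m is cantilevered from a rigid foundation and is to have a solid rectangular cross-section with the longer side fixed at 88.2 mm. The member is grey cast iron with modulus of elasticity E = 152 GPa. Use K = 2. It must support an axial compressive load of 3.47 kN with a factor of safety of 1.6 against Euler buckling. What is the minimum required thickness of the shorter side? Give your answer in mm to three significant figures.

Required P_cr = n·P = 1.6 × 3.47 = 5.552 kN
L_e = K·L = 2 × 0.402 = 0.8040 m
Required I = P_cr·L_e²/(π²E) = 5.552×10^3 × 0.8040² / (π² × 1.52×10^11) = 2.392×10^-9 m⁴
I_req = 2.392×10^3 mm⁴
Rectangle, weak axis: I_min = h·b³/12 with h = 88.2 mm fixed  ⇒  b = (12I/h)^(1/3) = 6.88 mm

b ≈ 6.88 mm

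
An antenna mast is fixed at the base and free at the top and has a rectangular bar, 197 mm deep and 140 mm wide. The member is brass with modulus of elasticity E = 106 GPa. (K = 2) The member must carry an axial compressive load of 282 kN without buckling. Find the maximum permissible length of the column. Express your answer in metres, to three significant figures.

L_max ≈ 6.46 m

Buckling occurs about the weak axis: I_min = h·b³/12 with b = 140 mm (the shorter side).
I_min = 197×140³/12 = 4.505×10^7 mm⁴
I = 4.505×10^-5 m⁴
At the buckling limit P_cr = P = 2.820×10^5 N
From P_cr = π²EI/(K·L)²:  L = (1/K)·√(π²EI/P_cr) = (1/2)·√(π²×1.06×10^11×4.505×10^-5/2.820×10^5)
L = 6.46 m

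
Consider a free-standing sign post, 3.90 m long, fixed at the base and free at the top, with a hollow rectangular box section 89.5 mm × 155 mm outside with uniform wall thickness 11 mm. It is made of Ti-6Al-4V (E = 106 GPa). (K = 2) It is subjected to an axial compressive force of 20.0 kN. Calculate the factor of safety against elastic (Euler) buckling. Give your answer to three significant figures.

n ≈ 5.03

Inner dimensions: h_i = 155 − 2×11 = 133.0 mm, b_i = 89.5 − 2×11 = 67.50 mm
Weak-axis I_min = (h_o·b_o³ − h_i·b_i³)/12 with b_o = 89.5, b_i = 67.50 mm (shorter outer/inner sides).
I_min = (155×89.5³ − 133.0×67.50³)/12 = 5.852×10^6 mm⁴
I = 5.852×10^6 mm⁴ = 5.852×10^-6 m⁴
Effective length L_e = K·L = 2 × 3.90 = 7.800 m
P_cr = π²EI / L_e² = π² × 106×10⁹ × 5.852×10^-6 / 7.800² = 1.006×10^5 N
Factor of safety n = P_cr / P = 100.62 / 20.0 = 5.03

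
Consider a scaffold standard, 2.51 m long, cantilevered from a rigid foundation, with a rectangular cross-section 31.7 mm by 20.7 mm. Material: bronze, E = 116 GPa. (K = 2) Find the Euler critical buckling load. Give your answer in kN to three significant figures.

P_cr ≈ 1.06 kN

Buckling occurs about the weak axis: I_min = h·b³/12 with b = 20.7 mm (the shorter side).
I_min = 31.7×20.7³/12 = 2.343×10^4 mm⁴
I = 2.343×10^4 mm⁴ = 2.343×10^-8 m⁴
Effective length L_e = K·L = 2 × 2.51 = 5.020 m
P_cr = π²EI / L_e² = π² × 116×10⁹ × 2.343×10^-8 / 5.020² = 1.064×10^3 N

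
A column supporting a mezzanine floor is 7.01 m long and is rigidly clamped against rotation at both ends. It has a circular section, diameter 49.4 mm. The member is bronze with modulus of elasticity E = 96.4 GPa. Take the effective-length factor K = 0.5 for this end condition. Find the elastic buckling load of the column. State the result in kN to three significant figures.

P_cr ≈ 22.6 kN

I = πd⁴/64 = π×49.4⁴/64 = 2.923×10^5 mm⁴
I = 2.923×10^5 mm⁴ = 2.923×10^-7 m⁴
Effective length L_e = K·L = 0.5 × 7.01 = 3.505 m
P_cr = π²EI / L_e² = π² × 96.4×10⁹ × 2.923×10^-7 / 3.505² = 2.264×10^4 N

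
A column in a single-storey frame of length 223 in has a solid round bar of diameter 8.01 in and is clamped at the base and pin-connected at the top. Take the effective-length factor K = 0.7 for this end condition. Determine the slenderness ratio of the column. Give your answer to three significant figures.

λ ≈ 78.0

For a solid circle r = d/4 = 8.01/4 = 2.002 in
L_e = K·L = 0.7 × 223 = 156.1 in
λ = L_e / r_min = 156.10 / 2.002 = 78.0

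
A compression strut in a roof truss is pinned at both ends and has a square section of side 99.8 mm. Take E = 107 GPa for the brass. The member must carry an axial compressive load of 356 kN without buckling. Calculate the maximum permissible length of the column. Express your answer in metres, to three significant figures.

L_max ≈ 4.95 m

I = a⁴/12 = 99.8⁴/12 = 8.267×10^6 mm⁴
I = 8.267×10^-6 m⁴
At the buckling limit P_cr = P = 3.560×10^5 N
From P_cr = π²EI/(K·L)²:  L = (1/K)·√(π²EI/P_cr) = (1/1)·√(π²×1.07×10^11×8.267×10^-6/3.560×10^5)
L = 4.95 m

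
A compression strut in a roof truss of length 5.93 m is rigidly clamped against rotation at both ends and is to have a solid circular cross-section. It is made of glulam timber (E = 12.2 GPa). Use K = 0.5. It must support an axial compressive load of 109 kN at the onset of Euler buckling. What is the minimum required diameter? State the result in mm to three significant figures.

d ≈ 113 mm

L_e = K·L = 0.5 × 5.93 = 2.965 m
Required I = P_cr·L_e²/(π²E) = 1.090×10^5 × 2.965² / (π² × 1.22×10^10) = 7.958×10^-6 m⁴
I_req = 7.958×10^6 mm⁴
Solid circle: I = πd⁴/64  ⇒  d = (64I/π)^(1/4) = (64×7.958×10^6/π)^(1/4) = 113 mm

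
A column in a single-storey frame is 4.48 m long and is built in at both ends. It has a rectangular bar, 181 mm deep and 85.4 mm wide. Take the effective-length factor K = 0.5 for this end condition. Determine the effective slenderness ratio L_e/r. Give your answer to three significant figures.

λ ≈ 90.9

Buckling occurs about the weak axis: I_min = h·b³/12 with b = 85.4 mm (the shorter side).
I_min = 181×85.4³/12 = 9.394×10^6 mm⁴
A = 1.546×10^4 mm²;  r_min = √(I/A) = √(9.394×10^6/1.546×10^4) = 24.65 mm
L_e = K·L = 0.5 × 4.48 m = 2.240 m = 2240.0 mm
λ = L_e / r_min = 2240.0 / 24.65 = 90.9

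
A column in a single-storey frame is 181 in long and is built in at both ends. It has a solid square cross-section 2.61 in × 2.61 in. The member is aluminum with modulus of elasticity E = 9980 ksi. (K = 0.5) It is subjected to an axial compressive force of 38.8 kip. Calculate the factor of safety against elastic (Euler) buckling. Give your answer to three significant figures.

n ≈ 1.20

I = a⁴/12 = 2.61⁴/12 = 3.867 in⁴
Effective length L_e = K·L = 0.5 × 181 = 90.50 in
P_cr = π²EI / L_e² = π² × 9980×10³ × 3.867 / 90.50² = 4.651×10^4 lb
Factor of safety n = P_cr / P = 46.507 / 38.8 = 1.20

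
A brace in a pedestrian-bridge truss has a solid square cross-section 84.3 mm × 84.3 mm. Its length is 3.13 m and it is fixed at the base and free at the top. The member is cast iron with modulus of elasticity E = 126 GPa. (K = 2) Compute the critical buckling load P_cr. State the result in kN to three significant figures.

P_cr ≈ 134 kN

I = a⁴/12 = 84.3⁴/12 = 4.209×10^6 mm⁴
I = 4.209×10^6 mm⁴ = 4.209×10^-6 m⁴
Effective length L_e = K·L = 2 × 3.13 = 6.260 m
P_cr = π²EI / L_e² = π² × 126×10⁹ × 4.209×10^-6 / 6.260² = 1.336×10^5 N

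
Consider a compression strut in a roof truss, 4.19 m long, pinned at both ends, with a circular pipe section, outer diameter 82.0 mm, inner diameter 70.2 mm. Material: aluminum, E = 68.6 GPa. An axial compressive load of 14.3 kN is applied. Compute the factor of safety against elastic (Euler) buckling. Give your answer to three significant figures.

d_o = 82.0 mm, d_i = 70.2 mm
I = π(d_o⁴ − d_i⁴)/64 = π(82.0⁴ − 70.20⁴)/64 = 1.027×10^6 mm⁴
I = 1.027×10^6 mm⁴ = 1.027×10^-6 m⁴
Effective length L_e = K·L = 1 × 4.19 = 4.190 m
P_cr = π²EI / L_e² = π² × 68.6×10⁹ × 1.027×10^-6 / 4.190² = 3.962×10^4 N
Factor of safety n = P_cr / P = 39.615 / 14.3 = 2.77

n ≈ 2.77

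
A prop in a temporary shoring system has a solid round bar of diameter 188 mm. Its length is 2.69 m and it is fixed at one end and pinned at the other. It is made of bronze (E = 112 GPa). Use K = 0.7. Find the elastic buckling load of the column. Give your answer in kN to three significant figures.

I = πd⁴/64 = π×188⁴/64 = 6.132×10^7 mm⁴
I = 6.132×10^7 mm⁴ = 6.132×10^-5 m⁴
Effective length L_e = K·L = 0.7 × 2.69 = 1.883 m
P_cr = π²EI / L_e² = π² × 112×10⁹ × 6.132×10^-5 / 1.883² = 1.912×10^7 N

P_cr ≈ 19100 kN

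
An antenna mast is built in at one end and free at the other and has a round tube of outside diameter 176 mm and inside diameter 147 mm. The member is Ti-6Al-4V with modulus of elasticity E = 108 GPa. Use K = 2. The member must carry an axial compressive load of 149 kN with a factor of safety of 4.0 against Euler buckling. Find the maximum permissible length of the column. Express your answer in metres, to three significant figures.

d_o = 176 mm, d_i = 147 mm
I = π(d_o⁴ − d_i⁴)/64 = π(176⁴ − 147.0⁴)/64 = 2.418×10^7 mm⁴
I = 2.418×10^-5 m⁴
Required critical load P_cr = n·P = 4.0 × 149 = 596.0 kN = 5.960×10^5 N
From P_cr = π²EI/(K·L)²:  L = (1/K)·√(π²EI/P_cr) = (1/2)·√(π²×1.08×10^11×2.418×10^-5/5.960×10^5)
L = 3.29 m

L_max ≈ 3.29 m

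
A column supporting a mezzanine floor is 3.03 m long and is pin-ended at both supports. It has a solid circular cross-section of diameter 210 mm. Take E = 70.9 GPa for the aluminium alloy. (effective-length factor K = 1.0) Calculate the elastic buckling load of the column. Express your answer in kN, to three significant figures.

I = πd⁴/64 = π×210⁴/64 = 9.547×10^7 mm⁴
I = 9.547×10^7 mm⁴ = 9.547×10^-5 m⁴
Effective length L_e = K·L = 1 × 3.03 = 3.030 m
P_cr = π²EI / L_e² = π² × 70.9×10⁹ × 9.547×10^-5 / 3.030² = 7.276×10^6 N

P_cr ≈ 7280 kN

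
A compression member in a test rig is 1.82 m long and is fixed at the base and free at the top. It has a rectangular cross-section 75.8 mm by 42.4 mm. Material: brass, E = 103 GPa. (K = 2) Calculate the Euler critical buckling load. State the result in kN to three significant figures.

Buckling occurs about the weak axis: I_min = h·b³/12 with b = 42.4 mm (the shorter side).
I_min = 75.8×42.4³/12 = 4.815×10^5 mm⁴
I = 4.815×10^5 mm⁴ = 4.815×10^-7 m⁴
Effective length L_e = K·L = 2 × 1.82 = 3.640 m
P_cr = π²EI / L_e² = π² × 103×10⁹ × 4.815×10^-7 / 3.640² = 3.694×10^4 N

P_cr ≈ 36.9 kN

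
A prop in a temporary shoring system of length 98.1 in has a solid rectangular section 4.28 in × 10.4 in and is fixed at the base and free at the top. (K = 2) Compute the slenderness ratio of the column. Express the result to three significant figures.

For a rectangle r_min = b/√12 = 4.28/√12 = 1.236 in
L_e = K·L = 2 × 98.1 = 196.2 in
λ = L_e / r_min = 196.20 / 1.236 = 159

λ ≈ 159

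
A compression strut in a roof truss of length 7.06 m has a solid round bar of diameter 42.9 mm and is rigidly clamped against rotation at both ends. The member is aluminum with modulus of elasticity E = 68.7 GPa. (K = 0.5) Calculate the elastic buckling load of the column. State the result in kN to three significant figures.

I = πd⁴/64 = π×42.9⁴/64 = 1.663×10^5 mm⁴
I = 1.663×10^5 mm⁴ = 1.663×10^-7 m⁴
Effective length L_e = K·L = 0.5 × 7.06 = 3.530 m
P_cr = π²EI / L_e² = π² × 68.7×10⁹ × 1.663×10^-7 / 3.530² = 9.047×10^3 N

P_cr ≈ 9.05 kN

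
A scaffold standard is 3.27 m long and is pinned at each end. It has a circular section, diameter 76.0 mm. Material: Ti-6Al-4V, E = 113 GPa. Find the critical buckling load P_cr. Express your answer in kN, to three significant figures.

I = πd⁴/64 = π×76.0⁴/64 = 1.638×10^6 mm⁴
I = 1.638×10^6 mm⁴ = 1.638×10^-6 m⁴
Effective length L_e = K·L = 1 × 3.27 = 3.270 m
P_cr = π²EI / L_e² = π² × 113×10⁹ × 1.638×10^-6 / 3.270² = 1.708×10^5 N

P_cr ≈ 171 kN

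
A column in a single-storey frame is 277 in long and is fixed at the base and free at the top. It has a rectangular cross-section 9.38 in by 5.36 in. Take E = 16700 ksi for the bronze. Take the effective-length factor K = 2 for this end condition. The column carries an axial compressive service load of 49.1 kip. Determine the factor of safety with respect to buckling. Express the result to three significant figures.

n ≈ 1.32

Buckling occurs about the weak axis: I_min = h·b³/12 with b = 5.36 in (the shorter side).
I_min = 9.38×5.36³/12 = 120.4 in⁴
Effective length L_e = K·L = 2 × 277 = 554.0 in
P_cr = π²EI / L_e² = π² × 16700×10³ × 120.4 / 554.0² = 6.464×10^4 lb
Factor of safety n = P_cr / P = 64.642 / 49.1 = 1.32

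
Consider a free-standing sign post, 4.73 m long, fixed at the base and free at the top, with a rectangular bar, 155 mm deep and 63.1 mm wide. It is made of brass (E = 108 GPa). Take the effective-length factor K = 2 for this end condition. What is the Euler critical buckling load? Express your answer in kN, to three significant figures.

Buckling occurs about the weak axis: I_min = h·b³/12 with b = 63.1 mm (the shorter side).
I_min = 155×63.1³/12 = 3.245×10^6 mm⁴
I = 3.245×10^6 mm⁴ = 3.245×10^-6 m⁴
Effective length L_e = K·L = 2 × 4.73 = 9.460 m
P_cr = π²EI / L_e² = π² × 108×10⁹ × 3.245×10^-6 / 9.460² = 3.865×10^4 N

P_cr ≈ 38.7 kN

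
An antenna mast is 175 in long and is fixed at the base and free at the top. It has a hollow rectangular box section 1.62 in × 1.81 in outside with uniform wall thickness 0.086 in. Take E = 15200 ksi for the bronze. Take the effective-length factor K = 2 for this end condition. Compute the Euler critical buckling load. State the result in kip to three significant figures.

Inner dimensions: h_i = 1.81 − 2×0.086 = 1.638 in, b_i = 1.62 − 2×0.086 = 1.448 in
Weak-axis I_min = (h_o·b_o³ − h_i·b_i³)/12 with b_o = 1.62, b_i = 1.448 in (shorter outer/inner sides).
I_min = (1.81×1.62³ − 1.638×1.448³)/12 = 0.2269 in⁴
Effective length L_e = K·L = 2 × 175 = 350.0 in
P_cr = π²EI / L_e² = π² × 15200×10³ × 0.2269 / 350.0² = 277.8 lb

P_cr ≈ 0.278 kip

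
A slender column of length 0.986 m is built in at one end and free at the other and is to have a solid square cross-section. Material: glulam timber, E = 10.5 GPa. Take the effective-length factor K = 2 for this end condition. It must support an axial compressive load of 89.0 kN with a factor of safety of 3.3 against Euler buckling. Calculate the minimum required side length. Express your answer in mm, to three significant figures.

a ≈ 107 mm

Required P_cr = n·P = 3.3 × 89.0 = 293.7 kN
L_e = K·L = 2 × 0.986 = 1.972 m
Required I = P_cr·L_e²/(π²E) = 2.937×10^5 × 1.972² / (π² × 1.05×10^10) = 1.102×10^-5 m⁴
I_req = 1.102×10^7 mm⁴
Solid square: I = a⁴/12  ⇒  a = (12I)^(1/4) = (12×1.102×10^7)^(1/4) = 107 mm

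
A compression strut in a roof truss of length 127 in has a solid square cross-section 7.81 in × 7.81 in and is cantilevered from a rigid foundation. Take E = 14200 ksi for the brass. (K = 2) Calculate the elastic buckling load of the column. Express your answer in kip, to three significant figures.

I = a⁴/12 = 7.81⁴/12 = 310.0 in⁴
Effective length L_e = K·L = 2 × 127 = 254.0 in
P_cr = π²EI / L_e² = π² × 14200×10³ × 310.0 / 254.0² = 6.735×10^5 lb

P_cr ≈ 674 kip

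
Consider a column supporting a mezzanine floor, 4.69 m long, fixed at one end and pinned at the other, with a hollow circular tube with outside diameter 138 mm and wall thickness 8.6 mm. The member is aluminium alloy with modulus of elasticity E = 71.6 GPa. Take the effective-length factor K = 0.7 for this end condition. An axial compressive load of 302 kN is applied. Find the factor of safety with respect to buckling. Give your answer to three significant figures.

n ≈ 1.60

Inner diameter d_i = 138 − 2×8.6 = 120.8 mm
I = π(d_o⁴ − d_i⁴)/64 = π(138⁴ − 120.8⁴)/64 = 7.350×10^6 mm⁴
I = 7.350×10^6 mm⁴ = 7.350×10^-6 m⁴
Effective length L_e = K·L = 0.7 × 4.69 = 3.283 m
P_cr = π²EI / L_e² = π² × 71.6×10⁹ × 7.350×10^-6 / 3.283² = 4.819×10^5 N
Factor of safety n = P_cr / P = 481.89 / 302 = 1.60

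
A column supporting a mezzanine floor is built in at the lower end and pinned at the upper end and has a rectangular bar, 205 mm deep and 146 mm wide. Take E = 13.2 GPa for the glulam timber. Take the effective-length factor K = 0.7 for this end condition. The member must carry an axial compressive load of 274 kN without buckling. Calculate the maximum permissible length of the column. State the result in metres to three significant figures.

Buckling occurs about the weak axis: I_min = h·b³/12 with b = 146 mm (the shorter side).
I_min = 205×146³/12 = 5.317×10^7 mm⁴
I = 5.317×10^-5 m⁴
At the buckling limit P_cr = P = 2.740×10^5 N
From P_cr = π²EI/(K·L)²:  L = (1/K)·√(π²EI/P_cr) = (1/0.7)·√(π²×1.32×10^10×5.317×10^-5/2.740×10^5)
L = 7.18 m

L_max ≈ 7.18 m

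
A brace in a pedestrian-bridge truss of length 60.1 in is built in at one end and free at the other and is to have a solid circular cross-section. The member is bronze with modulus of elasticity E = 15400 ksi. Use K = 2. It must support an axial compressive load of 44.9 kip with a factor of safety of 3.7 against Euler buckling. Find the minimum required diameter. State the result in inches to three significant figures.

d ≈ 4.24 in

Required P_cr = n·P = 3.7 × 44.9 = 166.1 kip
L_e = K·L = 2 × 60.1 = 120.2 in
Required I = P_cr·L_e²/(π²E) = 1.661×10^5 × 120.2² / (π² × 1.54×10^7) = 15.79 in⁴
Solid circle: I = πd⁴/64  ⇒  d = (64I/π)^(1/4) = (64×15.79/π)^(1/4) = 4.24 in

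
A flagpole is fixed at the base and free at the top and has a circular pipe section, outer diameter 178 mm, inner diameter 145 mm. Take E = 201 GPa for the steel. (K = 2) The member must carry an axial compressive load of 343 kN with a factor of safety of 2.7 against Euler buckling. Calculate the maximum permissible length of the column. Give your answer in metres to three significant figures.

L_max ≈ 3.84 m

d_o = 178 mm, d_i = 145 mm
I = π(d_o⁴ − d_i⁴)/64 = π(178⁴ − 145.0⁴)/64 = 2.758×10^7 mm⁴
I = 2.758×10^-5 m⁴
Required critical load P_cr = n·P = 2.7 × 343 = 926.1 kN = 9.261×10^5 N
From P_cr = π²EI/(K·L)²:  L = (1/K)·√(π²EI/P_cr) = (1/2)·√(π²×2.01×10^11×2.758×10^-5/9.261×10^5)
L = 3.84 m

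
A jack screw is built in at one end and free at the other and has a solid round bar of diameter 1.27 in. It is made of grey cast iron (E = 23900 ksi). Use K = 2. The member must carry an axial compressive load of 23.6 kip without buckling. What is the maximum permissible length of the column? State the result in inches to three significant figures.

L_max ≈ 17.9 in

I = πd⁴/64 = π×1.27⁴/64 = 0.1277 in⁴
At the buckling limit P_cr = P = 2.360×10^4 lb
From P_cr = π²EI/(K·L)²:  L = (1/K)·√(π²EI/P_cr) = (1/2)·√(π²×2.39×10^7×0.1277/2.360×10^4)
L = 17.9 in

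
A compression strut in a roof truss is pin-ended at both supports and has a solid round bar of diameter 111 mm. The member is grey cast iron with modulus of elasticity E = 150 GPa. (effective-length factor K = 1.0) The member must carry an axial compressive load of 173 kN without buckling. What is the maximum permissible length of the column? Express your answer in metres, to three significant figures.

I = πd⁴/64 = π×111⁴/64 = 7.452×10^6 mm⁴
I = 7.452×10^-6 m⁴
At the buckling limit P_cr = P = 1.730×10^5 N
From P_cr = π²EI/(K·L)²:  L = (1/K)·√(π²EI/P_cr) = (1/1)·√(π²×1.50×10^11×7.452×10^-6/1.730×10^5)
L = 7.99 m

L_max ≈ 7.99 m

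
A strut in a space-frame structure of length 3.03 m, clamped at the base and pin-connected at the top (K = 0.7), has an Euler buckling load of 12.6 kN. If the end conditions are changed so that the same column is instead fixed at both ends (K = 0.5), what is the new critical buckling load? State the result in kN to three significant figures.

P_cr ≈ 24.7 kN

P_cr ∝ 1/K², so P_cr,new = P_cr,old × (K_old/K_new)² = 12.6 × (0.7/0.5)²
= 12.6 × 1.960 = 24.7 kN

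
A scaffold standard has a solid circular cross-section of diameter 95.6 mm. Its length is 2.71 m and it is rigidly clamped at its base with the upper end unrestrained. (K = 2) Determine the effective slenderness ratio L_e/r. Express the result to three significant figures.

For a solid circle r = d/4 = 95.6/4 = 23.90 mm
L_e = K·L = 2 × 2.71 m = 5.420 m = 5420.0 mm
λ = L_e / r_min = 5420.0 / 23.90 = 227

λ ≈ 227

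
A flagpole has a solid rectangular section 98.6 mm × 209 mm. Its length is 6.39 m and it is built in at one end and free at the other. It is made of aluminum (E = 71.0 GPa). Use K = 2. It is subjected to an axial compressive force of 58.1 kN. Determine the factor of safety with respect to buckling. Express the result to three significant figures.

n ≈ 1.23

Buckling occurs about the weak axis: I_min = h·b³/12 with b = 98.6 mm (the shorter side).
I_min = 209×98.6³/12 = 1.670×10^7 mm⁴
I = 1.670×10^7 mm⁴ = 1.670×10^-5 m⁴
Effective length L_e = K·L = 2 × 6.39 = 12.78 m
P_cr = π²EI / L_e² = π² × 71.0×10⁹ × 1.670×10^-5 / 12.78² = 7.163×10^4 N
Factor of safety n = P_cr / P = 71.630 / 58.1 = 1.23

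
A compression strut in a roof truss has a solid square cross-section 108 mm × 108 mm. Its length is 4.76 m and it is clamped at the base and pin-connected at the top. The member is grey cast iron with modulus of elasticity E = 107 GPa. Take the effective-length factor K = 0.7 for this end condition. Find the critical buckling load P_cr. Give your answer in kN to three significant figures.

I = a⁴/12 = 108⁴/12 = 1.134×10^7 mm⁴
I = 1.134×10^7 mm⁴ = 1.134×10^-5 m⁴
Effective length L_e = K·L = 0.7 × 4.76 = 3.332 m
P_cr = π²EI / L_e² = π² × 107×10⁹ × 1.134×10^-5 / 3.332² = 1.078×10^6 N

P_cr ≈ 1080 kN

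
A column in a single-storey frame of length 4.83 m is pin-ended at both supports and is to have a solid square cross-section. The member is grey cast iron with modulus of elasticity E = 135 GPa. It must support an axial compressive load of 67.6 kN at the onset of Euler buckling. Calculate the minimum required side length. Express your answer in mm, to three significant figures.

a ≈ 61.4 mm

L_e = K·L = 1 × 4.83 = 4.830 m
Required I = P_cr·L_e²/(π²E) = 6.760×10^4 × 4.830² / (π² × 1.35×10^11) = 1.184×10^-6 m⁴
I_req = 1.184×10^6 mm⁴
Solid square: I = a⁴/12  ⇒  a = (12I)^(1/4) = (12×1.184×10^6)^(1/4) = 61.4 mm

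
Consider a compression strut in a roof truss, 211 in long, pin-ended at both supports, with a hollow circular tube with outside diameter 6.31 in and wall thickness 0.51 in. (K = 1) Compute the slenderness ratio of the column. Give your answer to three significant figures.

λ ≈ 103

Inner diameter d_i = 6.31 − 2×0.51 = 5.290 in
I = π(d_o⁴ − d_i⁴)/64 = π(6.31⁴ − 5.290⁴)/64 = 39.38 in⁴
A = 9.293 in²;  r_min = √(I/A) = √(39.38/9.293) = 2.059 in
L_e = K·L = 1 × 211 = 211.0 in
λ = L_e / r_min = 211.00 / 2.059 = 103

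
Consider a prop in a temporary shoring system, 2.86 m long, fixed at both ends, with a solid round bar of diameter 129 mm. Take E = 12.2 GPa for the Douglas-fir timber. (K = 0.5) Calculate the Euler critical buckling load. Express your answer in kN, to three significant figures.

P_cr ≈ 800 kN

I = πd⁴/64 = π×129⁴/64 = 1.359×10^7 mm⁴
I = 1.359×10^7 mm⁴ = 1.359×10^-5 m⁴
Effective length L_e = K·L = 0.5 × 2.86 = 1.430 m
P_cr = π²EI / L_e² = π² × 12.2×10⁹ × 1.359×10^-5 / 1.430² = 8.004×10^5 N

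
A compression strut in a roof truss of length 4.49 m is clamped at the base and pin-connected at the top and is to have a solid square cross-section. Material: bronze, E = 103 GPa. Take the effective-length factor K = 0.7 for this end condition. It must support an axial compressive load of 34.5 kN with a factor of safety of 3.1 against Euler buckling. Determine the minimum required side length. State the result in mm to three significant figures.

Required P_cr = n·P = 3.1 × 34.5 = 107.0 kN
L_e = K·L = 0.7 × 4.49 = 3.143 m
Required I = P_cr·L_e²/(π²E) = 1.069×10^5 × 3.143² / (π² × 1.03×10^11) = 1.039×10^-6 m⁴
I_req = 1.039×10^6 mm⁴
Solid square: I = a⁴/12  ⇒  a = (12I)^(1/4) = (12×1.039×10^6)^(1/4) = 59.4 mm

a ≈ 59.4 mm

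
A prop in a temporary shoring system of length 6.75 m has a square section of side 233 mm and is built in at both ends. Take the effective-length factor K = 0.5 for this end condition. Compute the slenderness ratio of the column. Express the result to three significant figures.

λ ≈ 50.2

For a square r = a/√12 = 233/√12 = 67.26 mm
L_e = K·L = 0.5 × 6.75 m = 3.375 m = 3375.0 mm
λ = L_e / r_min = 3375.0 / 67.26 = 50.2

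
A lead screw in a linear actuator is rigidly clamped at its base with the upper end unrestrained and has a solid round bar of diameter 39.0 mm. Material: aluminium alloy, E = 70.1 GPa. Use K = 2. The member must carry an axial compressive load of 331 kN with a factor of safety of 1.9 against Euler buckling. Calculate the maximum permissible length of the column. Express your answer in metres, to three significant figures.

I = πd⁴/64 = π×39.0⁴/64 = 1.136×10^5 mm⁴
I = 1.136×10^-7 m⁴
Required critical load P_cr = n·P = 1.9 × 331 = 628.9 kN = 6.289×10^5 N
From P_cr = π²EI/(K·L)²:  L = (1/K)·√(π²EI/P_cr) = (1/2)·√(π²×7.01×10^10×1.136×10^-7/6.289×10^5)
L = 0.177 m

L_max ≈ 0.177 m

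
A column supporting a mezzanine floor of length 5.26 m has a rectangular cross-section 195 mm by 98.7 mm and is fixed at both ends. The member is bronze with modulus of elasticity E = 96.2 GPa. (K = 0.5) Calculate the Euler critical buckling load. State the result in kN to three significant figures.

Buckling occurs about the weak axis: I_min = h·b³/12 with b = 98.7 mm (the shorter side).
I_min = 195×98.7³/12 = 1.562×10^7 mm⁴
I = 1.562×10^7 mm⁴ = 1.562×10^-5 m⁴
Effective length L_e = K·L = 0.5 × 5.26 = 2.630 m
P_cr = π²EI / L_e² = π² × 96.2×10⁹ × 1.562×10^-5 / 2.630² = 2.145×10^6 N

P_cr ≈ 2140 kN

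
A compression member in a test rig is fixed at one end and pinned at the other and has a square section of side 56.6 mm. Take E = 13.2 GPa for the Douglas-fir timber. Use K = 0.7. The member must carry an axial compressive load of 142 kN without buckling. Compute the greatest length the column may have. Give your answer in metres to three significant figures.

L_max ≈ 1.27 m

I = a⁴/12 = 56.6⁴/12 = 8.552×10^5 mm⁴
I = 8.552×10^-7 m⁴
At the buckling limit P_cr = P = 1.420×10^5 N
From P_cr = π²EI/(K·L)²:  L = (1/K)·√(π²EI/P_cr) = (1/0.7)·√(π²×1.32×10^10×8.552×10^-7/1.420×10^5)
L = 1.27 m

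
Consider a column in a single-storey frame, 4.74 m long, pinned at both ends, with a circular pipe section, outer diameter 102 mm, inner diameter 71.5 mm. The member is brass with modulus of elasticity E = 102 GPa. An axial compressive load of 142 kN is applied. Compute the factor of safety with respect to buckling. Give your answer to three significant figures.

n ≈ 1.27

d_o = 102 mm, d_i = 71.5 mm
I = π(d_o⁴ − d_i⁴)/64 = π(102⁴ − 71.50⁴)/64 = 4.030×10^6 mm⁴
I = 4.030×10^6 mm⁴ = 4.030×10^-6 m⁴
Effective length L_e = K·L = 1 × 4.74 = 4.740 m
P_cr = π²EI / L_e² = π² × 102×10⁹ × 4.030×10^-6 / 4.740² = 1.806×10^5 N
Factor of safety n = P_cr / P = 180.59 / 142 = 1.27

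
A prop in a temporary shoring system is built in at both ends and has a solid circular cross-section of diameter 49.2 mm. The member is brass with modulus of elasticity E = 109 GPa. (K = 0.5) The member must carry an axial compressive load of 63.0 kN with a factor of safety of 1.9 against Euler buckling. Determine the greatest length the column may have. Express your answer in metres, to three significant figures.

I = πd⁴/64 = π×49.2⁴/64 = 2.876×10^5 mm⁴
I = 2.876×10^-7 m⁴
Required critical load P_cr = n·P = 1.9 × 63.0 = 119.7 kN = 1.197×10^5 N
From P_cr = π²EI/(K·L)²:  L = (1/K)·√(π²EI/P_cr) = (1/0.5)·√(π²×1.09×10^11×2.876×10^-7/1.197×10^5)
L = 3.22 m

L_max ≈ 3.22 m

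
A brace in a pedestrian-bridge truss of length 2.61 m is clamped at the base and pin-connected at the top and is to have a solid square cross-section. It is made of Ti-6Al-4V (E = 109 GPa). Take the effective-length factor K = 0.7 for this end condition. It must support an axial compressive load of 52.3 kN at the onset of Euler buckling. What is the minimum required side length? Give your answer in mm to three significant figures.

L_e = K·L = 0.7 × 2.61 = 1.827 m
Required I = P_cr·L_e²/(π²E) = 5.230×10^4 × 1.827² / (π² × 1.09×10^11) = 1.623×10^-7 m⁴
I_req = 1.623×10^5 mm⁴
Solid square: I = a⁴/12  ⇒  a = (12I)^(1/4) = (12×1.623×10^5)^(1/4) = 37.4 mm

a ≈ 37.4 mm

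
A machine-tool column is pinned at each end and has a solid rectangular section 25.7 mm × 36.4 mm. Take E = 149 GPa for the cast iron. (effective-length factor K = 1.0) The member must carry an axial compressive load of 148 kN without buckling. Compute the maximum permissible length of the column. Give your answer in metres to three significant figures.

L_max ≈ 0.715 m

Buckling occurs about the weak axis: I_min = h·b³/12 with b = 25.7 mm (the shorter side).
I_min = 36.4×25.7³/12 = 5.149×10^4 mm⁴
I = 5.149×10^-8 m⁴
At the buckling limit P_cr = P = 1.480×10^5 N
From P_cr = π²EI/(K·L)²:  L = (1/K)·√(π²EI/P_cr) = (1/1)·√(π²×1.49×10^11×5.149×10^-8/1.480×10^5)
L = 0.715 m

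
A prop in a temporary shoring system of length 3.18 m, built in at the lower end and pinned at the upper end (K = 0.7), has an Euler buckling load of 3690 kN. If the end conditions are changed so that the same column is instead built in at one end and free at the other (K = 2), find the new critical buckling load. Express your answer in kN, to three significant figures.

P_cr ∝ 1/K², so P_cr,new = P_cr,old × (K_old/K_new)² = 3690 × (0.7/2)²
= 3690 × 0.1225 = 452 kN

P_cr ≈ 452 kN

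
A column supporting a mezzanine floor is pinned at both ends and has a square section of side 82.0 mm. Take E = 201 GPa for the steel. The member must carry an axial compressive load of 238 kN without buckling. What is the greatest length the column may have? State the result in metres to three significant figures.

L_max ≈ 5.60 m

I = a⁴/12 = 82.0⁴/12 = 3.768×10^6 mm⁴
I = 3.768×10^-6 m⁴
At the buckling limit P_cr = P = 2.380×10^5 N
From P_cr = π²EI/(K·L)²:  L = (1/K)·√(π²EI/P_cr) = (1/1)·√(π²×2.01×10^11×3.768×10^-6/2.380×10^5)
L = 5.60 m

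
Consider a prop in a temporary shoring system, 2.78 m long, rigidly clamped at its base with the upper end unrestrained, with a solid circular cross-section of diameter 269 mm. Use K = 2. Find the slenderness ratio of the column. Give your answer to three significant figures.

λ ≈ 82.7

For a solid circle r = d/4 = 269/4 = 67.25 mm
L_e = K·L = 2 × 2.78 m = 5.560 m = 5560.0 mm
λ = L_e / r_min = 5560.0 / 67.25 = 82.7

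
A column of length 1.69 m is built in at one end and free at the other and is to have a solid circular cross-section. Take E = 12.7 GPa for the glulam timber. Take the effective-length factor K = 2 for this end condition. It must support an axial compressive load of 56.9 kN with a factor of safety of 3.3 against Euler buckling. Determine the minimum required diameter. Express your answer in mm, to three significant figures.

d ≈ 137 mm

Required P_cr = n·P = 3.3 × 56.9 = 187.8 kN
L_e = K·L = 2 × 1.69 = 3.380 m
Required I = P_cr·L_e²/(π²E) = 1.878×10^5 × 3.380² / (π² × 1.27×10^10) = 1.711×10^-5 m⁴
I_req = 1.711×10^7 mm⁴
Solid circle: I = πd⁴/64  ⇒  d = (64I/π)^(1/4) = (64×1.711×10^7/π)^(1/4) = 137 mm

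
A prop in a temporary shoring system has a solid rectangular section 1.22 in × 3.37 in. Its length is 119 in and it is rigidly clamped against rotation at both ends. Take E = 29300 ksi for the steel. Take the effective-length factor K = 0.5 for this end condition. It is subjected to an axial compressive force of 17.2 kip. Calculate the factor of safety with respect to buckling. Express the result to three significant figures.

n ≈ 2.42

Buckling occurs about the weak axis: I_min = h·b³/12 with b = 1.22 in (the shorter side).
I_min = 3.37×1.22³/12 = 0.5100 in⁴
Effective length L_e = K·L = 0.5 × 119 = 59.50 in
P_cr = π²EI / L_e² = π² × 29300×10³ × 0.5100 / 59.50² = 4.165×10^4 lb
Factor of safety n = P_cr / P = 41.654 / 17.2 = 2.42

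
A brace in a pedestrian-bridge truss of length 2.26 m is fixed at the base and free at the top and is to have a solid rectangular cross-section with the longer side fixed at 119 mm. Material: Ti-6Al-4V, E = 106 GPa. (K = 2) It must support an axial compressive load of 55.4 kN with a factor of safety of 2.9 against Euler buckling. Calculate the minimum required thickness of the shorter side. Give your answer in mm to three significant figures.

Required P_cr = n·P = 2.9 × 55.4 = 160.7 kN
L_e = K·L = 2 × 2.26 = 4.520 m
Required I = P_cr·L_e²/(π²E) = 1.607×10^5 × 4.520² / (π² × 1.06×10^11) = 3.137×10^-6 m⁴
I_req = 3.137×10^6 mm⁴
Rectangle, weak axis: I_min = h·b³/12 with h = 119 mm fixed  ⇒  b = (12I/h)^(1/3) = 68.1 mm

b ≈ 68.1 mm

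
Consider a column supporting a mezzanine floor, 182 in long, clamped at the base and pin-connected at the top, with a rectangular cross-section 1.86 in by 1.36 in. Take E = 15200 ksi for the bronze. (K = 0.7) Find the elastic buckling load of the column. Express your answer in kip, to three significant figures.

Buckling occurs about the weak axis: I_min = h·b³/12 with b = 1.36 in (the shorter side).
I_min = 1.86×1.36³/12 = 0.3899 in⁴
Effective length L_e = K·L = 0.7 × 182 = 127.4 in
P_cr = π²EI / L_e² = π² × 15200×10³ × 0.3899 / 127.4² = 3.604×10^3 lb

P_cr ≈ 3.60 kip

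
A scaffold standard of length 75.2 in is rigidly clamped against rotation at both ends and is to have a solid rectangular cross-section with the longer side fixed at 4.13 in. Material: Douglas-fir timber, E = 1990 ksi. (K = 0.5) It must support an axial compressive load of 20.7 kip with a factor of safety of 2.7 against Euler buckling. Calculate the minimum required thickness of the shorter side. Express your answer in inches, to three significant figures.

b ≈ 2.27 in

Required P_cr = n·P = 2.7 × 20.7 = 55.89 kip
L_e = K·L = 0.5 × 75.2 = 37.60 in
Required I = P_cr·L_e²/(π²E) = 5.589×10^4 × 37.60² / (π² × 1.99×10^6) = 4.023 in⁴
Rectangle, weak axis: I_min = h·b³/12 with h = 4.13 in fixed  ⇒  b = (12I/h)^(1/3) = 2.27 in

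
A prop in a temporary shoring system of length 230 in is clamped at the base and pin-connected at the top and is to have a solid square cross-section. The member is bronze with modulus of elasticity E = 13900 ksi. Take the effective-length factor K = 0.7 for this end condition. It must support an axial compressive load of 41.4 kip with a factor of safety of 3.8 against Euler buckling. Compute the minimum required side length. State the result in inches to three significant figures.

Required P_cr = n·P = 3.8 × 41.4 = 157.3 kip
L_e = K·L = 0.7 × 230 = 161.0 in
Required I = P_cr·L_e²/(π²E) = 1.573×10^5 × 161.0² / (π² × 1.39×10^7) = 29.72 in⁴
Solid square: I = a⁴/12  ⇒  a = (12I)^(1/4) = (12×29.72)^(1/4) = 4.35 in

a ≈ 4.35 in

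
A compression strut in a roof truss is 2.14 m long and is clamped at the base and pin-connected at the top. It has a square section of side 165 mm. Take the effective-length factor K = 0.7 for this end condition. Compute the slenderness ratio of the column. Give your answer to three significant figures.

λ ≈ 31.4

I = a⁴/12 = 165⁴/12 = 6.177×10^7 mm⁴
A = 2.723×10^4 mm²;  r_min = √(I/A) = √(6.177×10^7/2.723×10^4) = 47.63 mm
L_e = K·L = 0.7 × 2.14 m = 1.498 m = 1498.0 mm
λ = L_e / r_min = 1498.0 / 47.63 = 31.4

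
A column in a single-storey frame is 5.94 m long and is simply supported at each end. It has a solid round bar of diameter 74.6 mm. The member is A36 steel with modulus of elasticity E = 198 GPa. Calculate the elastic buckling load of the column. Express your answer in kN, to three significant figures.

I = πd⁴/64 = π×74.6⁴/64 = 1.520×10^6 mm⁴
I = 1.520×10^6 mm⁴ = 1.520×10^-6 m⁴
Effective length L_e = K·L = 1 × 5.94 = 5.940 m
P_cr = π²EI / L_e² = π² × 198×10⁹ × 1.520×10^-6 / 5.940² = 8.420×10^4 N

P_cr ≈ 84.2 kN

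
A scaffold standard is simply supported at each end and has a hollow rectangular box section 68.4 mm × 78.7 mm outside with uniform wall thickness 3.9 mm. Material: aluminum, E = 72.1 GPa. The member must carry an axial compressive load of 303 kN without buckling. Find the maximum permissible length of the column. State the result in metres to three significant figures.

Inner dimensions: h_i = 78.7 − 2×3.9 = 70.90 mm, b_i = 68.4 − 2×3.9 = 60.60 mm
Weak-axis I_min = (h_o·b_o³ − h_i·b_i³)/12 with b_o = 68.4, b_i = 60.60 mm (shorter outer/inner sides).
I_min = (78.7×68.4³ − 70.90×60.60³)/12 = 7.839×10^5 mm⁴
I = 7.839×10^-7 m⁴
At the buckling limit P_cr = P = 3.030×10^5 N
From P_cr = π²EI/(K·L)²:  L = (1/K)·√(π²EI/P_cr) = (1/1)·√(π²×7.21×10^10×7.839×10^-7/3.030×10^5)
L = 1.36 m

L_max ≈ 1.36 m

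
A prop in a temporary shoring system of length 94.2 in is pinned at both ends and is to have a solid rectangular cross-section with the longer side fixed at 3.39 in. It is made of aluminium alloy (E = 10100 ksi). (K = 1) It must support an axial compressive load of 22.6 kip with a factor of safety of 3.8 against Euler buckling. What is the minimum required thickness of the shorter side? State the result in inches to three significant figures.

b ≈ 3.00 in

Required P_cr = n·P = 3.8 × 22.6 = 85.88 kip
L_e = K·L = 1 × 94.2 = 94.20 in
Required I = P_cr·L_e²/(π²E) = 8.588×10^4 × 94.20² / (π² × 1.01×10^7) = 7.645 in⁴
Rectangle, weak axis: I_min = h·b³/12 with h = 3.39 in fixed  ⇒  b = (12I/h)^(1/3) = 3.00 in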